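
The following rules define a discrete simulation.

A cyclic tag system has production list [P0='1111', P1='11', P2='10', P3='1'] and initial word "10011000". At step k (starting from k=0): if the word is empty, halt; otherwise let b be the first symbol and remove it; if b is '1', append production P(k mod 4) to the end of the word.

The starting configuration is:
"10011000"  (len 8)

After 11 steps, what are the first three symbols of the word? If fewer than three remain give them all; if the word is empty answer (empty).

k=0  "10011000"  (len 8)
k=1  "00110001111"  (len 11)
k=2  "0110001111"  (len 10)
k=3  "110001111"  (len 9)
k=4  "100011111"  (len 9)
k=5  "000111111111"  (len 12)
k=6  "00111111111"  (len 11)
k=7  "0111111111"  (len 10)
k=8  "111111111"  (len 9)
k=9  "111111111111"  (len 12)
k=10  "1111111111111"  (len 13)
k=11  "11111111111110"  (len 14)

111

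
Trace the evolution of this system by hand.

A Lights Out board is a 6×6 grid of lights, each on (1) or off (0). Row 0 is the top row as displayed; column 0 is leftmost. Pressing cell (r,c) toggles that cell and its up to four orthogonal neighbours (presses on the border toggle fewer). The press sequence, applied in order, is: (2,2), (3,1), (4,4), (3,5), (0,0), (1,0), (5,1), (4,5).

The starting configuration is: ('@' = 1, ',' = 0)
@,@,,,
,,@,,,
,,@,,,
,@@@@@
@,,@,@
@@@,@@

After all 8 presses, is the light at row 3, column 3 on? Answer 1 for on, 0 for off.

k=0  @,@,,,
,,@,,,
,,@,,,
,@@@@@
@,,@,@
@@@,@@
k=1  @,@,,,
,,,,,,
,@,@,,
,@,@@@
@,,@,@
@@@,@@
k=2  @,@,,,
,,,,,,
,,,@,,
@,@@@@
@@,@,@
@@@,@@
k=3  @,@,,,
,,,,,,
,,,@,,
@,@@,@
@@,,@,
@@@,,@
k=4  @,@,,,
,,,,,,
,,,@,@
@,@@@,
@@,,@@
@@@,,@
k=5  ,@@,,,
@,,,,,
,,,@,@
@,@@@,
@@,,@@
@@@,,@
k=6  @@@,,,
,@,,,,
@,,@,@
@,@@@,
@@,,@@
@@@,,@
k=7  @@@,,,
,@,,,,
@,,@,@
@,@@@,
@,,,@@
,,,,,@
k=8  @@@,,,
,@,,,,
@,,@,@
@,@@@@
@,,,,,
,,,,,,

1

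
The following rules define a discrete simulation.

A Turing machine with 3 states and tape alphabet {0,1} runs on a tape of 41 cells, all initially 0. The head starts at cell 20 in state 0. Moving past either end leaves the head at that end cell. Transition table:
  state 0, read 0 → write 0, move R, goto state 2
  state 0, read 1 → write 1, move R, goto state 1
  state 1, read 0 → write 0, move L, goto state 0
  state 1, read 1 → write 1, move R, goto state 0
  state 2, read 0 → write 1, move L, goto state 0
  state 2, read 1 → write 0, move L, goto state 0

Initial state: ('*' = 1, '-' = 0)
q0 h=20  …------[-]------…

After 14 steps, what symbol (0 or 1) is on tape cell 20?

0

[0] q0 h=20  …------[-]------…
[1] q2 h=21  …------[-]------…
[2] q0 h=20  …------[-]*-----…
[3] q2 h=21  …------[*]------…
[4] q0 h=20  …------[-]------…
[5] q2 h=21  …------[-]------…
[6] q0 h=20  …------[-]*-----…
[7] q2 h=21  …------[*]------…
[8] q0 h=20  …------[-]------…
[9] q2 h=21  …------[-]------…
[10] q0 h=20  …------[-]*-----…
[11] q2 h=21  …------[*]------…
[12] q0 h=20  …------[-]------…
[13] q2 h=21  …------[-]------…
[14] q0 h=20  …------[-]*-----…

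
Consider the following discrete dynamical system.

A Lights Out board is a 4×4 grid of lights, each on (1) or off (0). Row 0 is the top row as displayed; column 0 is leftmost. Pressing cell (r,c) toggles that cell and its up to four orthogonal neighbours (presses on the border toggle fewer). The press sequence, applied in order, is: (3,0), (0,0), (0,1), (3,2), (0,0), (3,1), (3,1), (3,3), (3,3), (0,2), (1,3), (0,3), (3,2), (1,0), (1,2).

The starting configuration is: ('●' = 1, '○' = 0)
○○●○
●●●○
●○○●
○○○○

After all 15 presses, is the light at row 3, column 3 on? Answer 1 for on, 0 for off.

0

[0] ○○●○
●●●○
●○○●
○○○○
[1] ○○●○
●●●○
○○○●
●●○○
[2] ●●●○
○●●○
○○○●
●●○○
[3] ○○○○
○○●○
○○○●
●●○○
[4] ○○○○
○○●○
○○●●
●○●●
[5] ●●○○
●○●○
○○●●
●○●●
[6] ●●○○
●○●○
○●●●
○●○●
[7] ●●○○
●○●○
○○●●
●○●●
[8] ●●○○
●○●○
○○●○
●○○○
[9] ●●○○
●○●○
○○●●
●○●●
[10] ●○●●
●○○○
○○●●
●○●●
[11] ●○●○
●○●●
○○●○
●○●●
[12] ●○○●
●○●○
○○●○
●○●●
[13] ●○○●
●○●○
○○○○
●●○○
[14] ○○○●
○●●○
●○○○
●●○○
[15] ○○●●
○○○●
●○●○
●●○○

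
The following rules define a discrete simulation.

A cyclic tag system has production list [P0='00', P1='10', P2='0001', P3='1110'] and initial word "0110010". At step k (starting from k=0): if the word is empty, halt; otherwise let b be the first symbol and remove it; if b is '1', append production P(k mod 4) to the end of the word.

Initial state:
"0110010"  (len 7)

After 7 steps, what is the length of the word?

0) "0110010"  (len 7)
1) "110010"  (len 6)
2) "1001010"  (len 7)
3) "0010100001"  (len 10)
4) "010100001"  (len 9)
5) "10100001"  (len 8)
6) "010000110"  (len 9)
7) "10000110"  (len 8)

8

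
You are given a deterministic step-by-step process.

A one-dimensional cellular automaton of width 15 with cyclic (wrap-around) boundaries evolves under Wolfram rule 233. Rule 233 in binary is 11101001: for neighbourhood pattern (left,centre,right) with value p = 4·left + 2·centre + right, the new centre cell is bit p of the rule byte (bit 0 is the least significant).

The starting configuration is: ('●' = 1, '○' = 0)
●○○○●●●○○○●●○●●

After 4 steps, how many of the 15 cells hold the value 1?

15

0) ●○○○●●●○○○●●○●●
1) ●○●○●●●○●○●●●●●
2) ●●○●●●●●○●●●●●●
3) ●●●●●●●●●●●●●●●
4) ●●●●●●●●●●●●●●●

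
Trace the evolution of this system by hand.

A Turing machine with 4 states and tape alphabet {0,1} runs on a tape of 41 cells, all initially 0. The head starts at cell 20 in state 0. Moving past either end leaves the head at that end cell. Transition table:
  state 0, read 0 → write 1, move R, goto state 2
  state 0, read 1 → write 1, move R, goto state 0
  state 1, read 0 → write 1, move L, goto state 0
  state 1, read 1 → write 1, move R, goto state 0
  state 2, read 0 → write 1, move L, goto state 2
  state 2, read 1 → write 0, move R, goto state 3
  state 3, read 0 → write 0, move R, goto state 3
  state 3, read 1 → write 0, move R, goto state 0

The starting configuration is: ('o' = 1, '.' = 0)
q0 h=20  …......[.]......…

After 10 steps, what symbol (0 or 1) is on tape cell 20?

0

k=0  q0 h=20  …......[.]......…
k=1  q2 h=21  ….....o[.]......…
k=2  q2 h=20  …......[o]o.....…
k=3  q3 h=21  …......[o]......…
k=4  q0 h=22  …......[.]......…
k=5  q2 h=23  ….....o[.]......…
k=6  q2 h=22  …......[o]o.....…
k=7  q3 h=23  …......[o]......…
k=8  q0 h=24  …......[.]......…
k=9  q2 h=25  ….....o[.]......…
k=10  q2 h=24  …......[o]o.....…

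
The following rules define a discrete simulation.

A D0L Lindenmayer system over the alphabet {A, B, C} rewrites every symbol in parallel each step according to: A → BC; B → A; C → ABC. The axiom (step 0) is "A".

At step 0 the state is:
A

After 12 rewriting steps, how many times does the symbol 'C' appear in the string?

t=0: A
t=1: BC
t=2: AABC
t=3: BCBCAABC
t=4: AABCAABCBCBCAABC
t=5: BCBCAABCBCBCAABCAABCAABCBCBCAABC
t=6: AABCAABCBCBCAABCAABCAABCBCBCAABCBCBCAABCBCBCAABCAABCAABCBCBCAABC
t=7: BCBCAABCBCBCAABCAABCAABCBCBCAABCBCBCAABCBCBCAABCAABCAABCBC…BCBCBCAABCAABCAABCBCBCAABCBCBCAABCBCBCAABCAABCAABCBCBCAABC  (len 128)
t=8: AABCAABCBCBCAABCAABCAABCBCBCAABCBCBCAABCBCBCAABCAABCAABCBC…BCBCBCAABCAABCAABCBCBCAABCBCBCAABCBCBCAABCAABCAABCBCBCAABC  (len 256)
t=9: BCBCAABCBCBCAABCAABCAABCBCBCAABCBCBCAABCBCBCAABCAABCAABCBC…BCBCBCAABCAABCAABCBCBCAABCBCBCAABCBCBCAABCAABCAABCBCBCAABC  (len 512)
t=10: AABCAABCBCBCAABCAABCAABCBCBCAABCBCBCAABCBCBCAABCAABCAABCBC…BCBCBCAABCAABCAABCBCBCAABCBCBCAABCBCBCAABCAABCAABCBCBCAABC  (len 1024)
t=11: BCBCAABCBCBCAABCAABCAABCBCBCAABCBCBCAABCBCBCAABCAABCAABCBC…BCBCBCAABCAABCAABCBCBCAABCBCBCAABCBCBCAABCAABCAABCBCBCAABC  (len 2048)
t=12: AABCAABCBCBCAABCAABCAABCBCBCAABCBCBCAABCBCBCAABCAABCAABCBC…BCBCBCAABCAABCAABCBCBCAABCBCBCAABCBCBCAABCAABCAABCBCBCAABC  (len 4096)

1365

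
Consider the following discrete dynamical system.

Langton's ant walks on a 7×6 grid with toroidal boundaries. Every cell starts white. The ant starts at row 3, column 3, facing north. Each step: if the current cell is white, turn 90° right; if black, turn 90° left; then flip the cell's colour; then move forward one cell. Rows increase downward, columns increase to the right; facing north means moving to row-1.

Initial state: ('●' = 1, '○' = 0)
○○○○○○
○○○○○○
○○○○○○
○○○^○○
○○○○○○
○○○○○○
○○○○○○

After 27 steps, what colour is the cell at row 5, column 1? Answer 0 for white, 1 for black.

gen 0: ○○○○○○
○○○○○○
○○○○○○
○○○^○○
○○○○○○
○○○○○○
○○○○○○
gen 1: ○○○○○○
○○○○○○
○○○○○○
○○○●>○
○○○○○○
○○○○○○
○○○○○○
gen 2: ○○○○○○
○○○○○○
○○○○○○
○○○●●○
○○○○v○
○○○○○○
○○○○○○
gen 3: ○○○○○○
○○○○○○
○○○○○○
○○○●●○
○○○<●○
○○○○○○
○○○○○○
gen 4: ○○○○○○
○○○○○○
○○○○○○
○○○^●○
○○○●●○
○○○○○○
○○○○○○
gen 5: ○○○○○○
○○○○○○
○○○○○○
○○<○●○
○○○●●○
○○○○○○
○○○○○○
gen 6: ○○○○○○
○○○○○○
○○^○○○
○○●○●○
○○○●●○
○○○○○○
○○○○○○
gen 7: ○○○○○○
○○○○○○
○○●>○○
○○●○●○
○○○●●○
○○○○○○
○○○○○○
gen 8: ○○○○○○
○○○○○○
○○●●○○
○○●v●○
○○○●●○
○○○○○○
○○○○○○
gen 9: ○○○○○○
○○○○○○
○○●●○○
○○<●●○
○○○●●○
○○○○○○
○○○○○○
gen 10: ○○○○○○
○○○○○○
○○●●○○
○○○●●○
○○v●●○
○○○○○○
○○○○○○
gen 11: ○○○○○○
○○○○○○
○○●●○○
○○○●●○
○<●●●○
○○○○○○
○○○○○○
gen 12: ○○○○○○
○○○○○○
○○●●○○
○^○●●○
○●●●●○
○○○○○○
○○○○○○
gen 13: ○○○○○○
○○○○○○
○○●●○○
○●>●●○
○●●●●○
○○○○○○
○○○○○○
gen 14: ○○○○○○
○○○○○○
○○●●○○
○●●●●○
○●v●●○
○○○○○○
○○○○○○
gen 15: ○○○○○○
○○○○○○
○○●●○○
○●●●●○
○●○>●○
○○○○○○
○○○○○○
gen 16: ○○○○○○
○○○○○○
○○●●○○
○●●^●○
○●○○●○
○○○○○○
○○○○○○
gen 17: ○○○○○○
○○○○○○
○○●●○○
○●<○●○
○●○○●○
○○○○○○
○○○○○○
gen 18: ○○○○○○
○○○○○○
○○●●○○
○●○○●○
○●v○●○
○○○○○○
○○○○○○
gen 19: ○○○○○○
○○○○○○
○○●●○○
○●○○●○
○<●○●○
○○○○○○
○○○○○○
gen 20: ○○○○○○
○○○○○○
○○●●○○
○●○○●○
○○●○●○
○v○○○○
○○○○○○
gen 21: ○○○○○○
○○○○○○
○○●●○○
○●○○●○
○○●○●○
<●○○○○
○○○○○○
gen 22: ○○○○○○
○○○○○○
○○●●○○
○●○○●○
^○●○●○
●●○○○○
○○○○○○
gen 23: ○○○○○○
○○○○○○
○○●●○○
○●○○●○
●>●○●○
●●○○○○
○○○○○○
gen 24: ○○○○○○
○○○○○○
○○●●○○
○●○○●○
●●●○●○
●v○○○○
○○○○○○
gen 25: ○○○○○○
○○○○○○
○○●●○○
○●○○●○
●●●○●○
●○>○○○
○○○○○○
gen 26: ○○○○○○
○○○○○○
○○●●○○
○●○○●○
●●●○●○
●○●○○○
○○v○○○
gen 27: ○○○○○○
○○○○○○
○○●●○○
○●○○●○
●●●○●○
●○●○○○
○<●○○○

0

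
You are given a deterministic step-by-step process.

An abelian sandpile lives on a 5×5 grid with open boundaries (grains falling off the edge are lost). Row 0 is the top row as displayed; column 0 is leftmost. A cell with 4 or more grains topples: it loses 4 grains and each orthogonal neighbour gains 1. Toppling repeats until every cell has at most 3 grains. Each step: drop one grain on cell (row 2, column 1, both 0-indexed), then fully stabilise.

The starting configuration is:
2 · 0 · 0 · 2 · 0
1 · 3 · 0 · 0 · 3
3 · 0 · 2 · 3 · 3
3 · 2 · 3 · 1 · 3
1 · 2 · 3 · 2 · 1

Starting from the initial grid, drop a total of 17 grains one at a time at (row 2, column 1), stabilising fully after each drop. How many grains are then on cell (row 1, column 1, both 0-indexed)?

0

gen 0: 2 · 0 · 0 · 2 · 0
1 · 3 · 0 · 0 · 3
3 · 0 · 2 · 3 · 3
3 · 2 · 3 · 1 · 3
1 · 2 · 3 · 2 · 1
gen 1: 2 · 0 · 0 · 2 · 0
1 · 3 · 0 · 0 · 3
3 · 1 · 2 · 3 · 3
3 · 2 · 3 · 1 · 3
1 · 2 · 3 · 2 · 1
gen 2: 2 · 0 · 0 · 2 · 0
1 · 3 · 0 · 0 · 3
3 · 2 · 2 · 3 · 3
3 · 2 · 3 · 1 · 3
1 · 2 · 3 · 2 · 1
gen 3: 2 · 0 · 0 · 2 · 0
1 · 3 · 0 · 0 · 3
3 · 3 · 2 · 3 · 3
3 · 2 · 3 · 1 · 3
1 · 2 · 3 · 2 · 1
gen 4: 2 · 1 · 0 · 2 · 1
3 · 1 · 2 · 2 · 0
2 · 0 · 2 · 2 · 2
1 · 3 · 3 · 1 · 1
3 · 0 · 2 · 0 · 3
gen 5: 2 · 1 · 0 · 2 · 1
3 · 1 · 2 · 2 · 0
2 · 1 · 2 · 2 · 2
1 · 3 · 3 · 1 · 1
3 · 0 · 2 · 0 · 3
gen 6: 2 · 1 · 0 · 2 · 1
3 · 1 · 2 · 2 · 0
2 · 2 · 2 · 2 · 2
1 · 3 · 3 · 1 · 1
3 · 0 · 2 · 0 · 3
gen 7: 2 · 1 · 0 · 2 · 1
3 · 1 · 2 · 2 · 0
2 · 3 · 2 · 2 · 2
1 · 3 · 3 · 1 · 1
3 · 0 · 2 · 0 · 3
gen 8: 2 · 1 · 0 · 2 · 1
3 · 2 · 3 · 2 · 0
3 · 2 · 0 · 3 · 2
2 · 1 · 1 · 2 · 1
3 · 1 · 3 · 0 · 3
gen 9: 2 · 1 · 0 · 2 · 1
3 · 2 · 3 · 2 · 0
3 · 3 · 0 · 3 · 2
2 · 1 · 1 · 2 · 1
3 · 1 · 3 · 0 · 3
gen 10: 3 · 2 · 1 · 2 · 1
1 · 1 · 0 · 3 · 0
1 · 2 · 2 · 3 · 2
3 · 2 · 1 · 2 · 1
3 · 1 · 3 · 0 · 3
gen 11: 3 · 2 · 1 · 2 · 1
1 · 1 · 0 · 3 · 0
1 · 3 · 2 · 3 · 2
3 · 2 · 1 · 2 · 1
3 · 1 · 3 · 0 · 3
gen 12: 3 · 2 · 1 · 2 · 1
1 · 2 · 0 · 3 · 0
2 · 0 · 3 · 3 · 2
3 · 3 · 1 · 2 · 1
3 · 1 · 3 · 0 · 3
gen 13: 3 · 2 · 1 · 2 · 1
1 · 2 · 0 · 3 · 0
2 · 1 · 3 · 3 · 2
3 · 3 · 1 · 2 · 1
3 · 1 · 3 · 0 · 3
gen 14: 3 · 2 · 1 · 2 · 1
1 · 2 · 0 · 3 · 0
2 · 2 · 3 · 3 · 2
3 · 3 · 1 · 2 · 1
3 · 1 · 3 · 0 · 3
gen 15: 3 · 2 · 1 · 2 · 1
1 · 2 · 0 · 3 · 0
2 · 3 · 3 · 3 · 2
3 · 3 · 1 · 2 · 1
3 · 1 · 3 · 0 · 3
gen 16: 3 · 2 · 1 · 3 · 1
2 · 3 · 2 · 0 · 1
0 · 3 · 1 · 1 · 3
2 · 1 · 3 · 3 · 1
0 · 3 · 3 · 0 · 3
gen 17: 3 · 3 · 1 · 3 · 1
3 · 0 · 3 · 0 · 1
1 · 1 · 2 · 1 · 3
2 · 2 · 3 · 3 · 1
0 · 3 · 3 · 0 · 3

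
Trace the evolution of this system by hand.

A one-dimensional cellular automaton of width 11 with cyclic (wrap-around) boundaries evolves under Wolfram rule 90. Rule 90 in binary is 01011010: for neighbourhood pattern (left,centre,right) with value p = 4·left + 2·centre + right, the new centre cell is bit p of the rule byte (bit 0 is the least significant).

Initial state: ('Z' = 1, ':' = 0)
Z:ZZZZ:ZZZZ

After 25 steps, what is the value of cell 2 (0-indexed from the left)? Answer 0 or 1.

step 0: Z:ZZZZ:ZZZZ
step 1: Z:Z::Z:Z:::
step 2: :::ZZ:::Z:Z
step 3: Z:ZZZZ:Z:::
step 4: ::Z::Z::Z:Z
step 5: ZZ:ZZ:ZZ:::
step 6: ZZ:ZZ:ZZZ:Z
step 7: :Z:ZZ:Z:Z:Z
step 8: :::ZZ::::::
step 9: ::ZZZZ:::::
step 10: :ZZ::ZZ::::
step 11: ZZZZZZZZ:::
step 12: Z::::::ZZ:Z
step 13: ZZ::::ZZZ:Z
step 14: :ZZ::ZZ:Z:Z
step 15: :ZZZZZZ::::
step 16: ZZ::::ZZ:::
step 17: ZZZ::ZZZZ:Z
step 18: ::ZZZZ::Z:Z
step 19: ZZZ::ZZZ:::
step 20: Z:ZZZZ:ZZ:Z
step 21: Z:Z::Z:ZZ:Z
step 22: Z::ZZ::ZZ:Z
step 23: ZZZZZZZZZ:Z
step 24: ::::::::Z:Z
step 25: Z::::::Z:::

0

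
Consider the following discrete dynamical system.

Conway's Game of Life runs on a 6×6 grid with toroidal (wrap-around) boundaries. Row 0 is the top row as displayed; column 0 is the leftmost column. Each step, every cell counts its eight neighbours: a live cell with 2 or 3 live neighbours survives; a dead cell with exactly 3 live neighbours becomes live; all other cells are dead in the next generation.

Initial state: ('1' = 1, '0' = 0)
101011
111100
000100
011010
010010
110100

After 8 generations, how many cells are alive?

4

k=0  101011
111100
000100
011010
010010
110100
k=1  000010
100000
100010
011010
000011
000100
k=2  000000
000000
100100
110010
001011
000101
k=3  000000
000000
110001
111010
011000
000101
k=4  000000
100000
001001
000100
000011
001000
k=5  000000
000000
000000
000101
000110
000000
k=6  000000
000000
000000
000100
000110
000000
k=7  000000
000000
000000
000110
000110
000000
k=8  000000
000000
000000
000110
000110
000000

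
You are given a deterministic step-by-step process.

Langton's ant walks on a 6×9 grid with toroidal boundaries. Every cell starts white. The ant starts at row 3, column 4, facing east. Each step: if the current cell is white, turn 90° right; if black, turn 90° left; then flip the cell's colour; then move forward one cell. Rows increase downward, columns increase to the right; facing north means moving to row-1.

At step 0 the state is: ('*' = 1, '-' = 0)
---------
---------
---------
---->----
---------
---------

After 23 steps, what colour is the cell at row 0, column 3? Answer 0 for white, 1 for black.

1

[0] ---------
---------
---------
---->----
---------
---------
[1] ---------
---------
---------
----*----
----v----
---------
[2] ---------
---------
---------
----*----
---<*----
---------
[3] ---------
---------
---------
---^*----
---**----
---------
[4] ---------
---------
---------
---*>----
---**----
---------
[5] ---------
---------
----^----
---*-----
---**----
---------
[6] ---------
---------
----*>---
---*-----
---**----
---------
[7] ---------
---------
----**---
---*-v---
---**----
---------
[8] ---------
---------
----**---
---*<*---
---**----
---------
[9] ---------
---------
----^*---
---***---
---**----
---------
[10] ---------
---------
---<-*---
---***---
---**----
---------
[11] ---------
---^-----
---*-*---
---***---
---**----
---------
[12] ---------
---*>----
---*-*---
---***---
---**----
---------
[13] ---------
---**----
---*v*---
---***---
---**----
---------
[14] ---------
---**----
---<**---
---***---
---**----
---------
[15] ---------
---**----
----**---
---v**---
---**----
---------
[16] ---------
---**----
----**---
---->*---
---**----
---------
[17] ---------
---**----
----^*---
-----*---
---**----
---------
[18] ---------
---**----
---<-*---
-----*---
---**----
---------
[19] ---------
---^*----
---*-*---
-----*---
---**----
---------
[20] ---------
--<-*----
---*-*---
-----*---
---**----
---------
[21] --^------
--*-*----
---*-*---
-----*---
---**----
---------
[22] --*>-----
--*-*----
---*-*---
-----*---
---**----
---------
[23] --**-----
--*v*----
---*-*---
-----*---
---**----
---------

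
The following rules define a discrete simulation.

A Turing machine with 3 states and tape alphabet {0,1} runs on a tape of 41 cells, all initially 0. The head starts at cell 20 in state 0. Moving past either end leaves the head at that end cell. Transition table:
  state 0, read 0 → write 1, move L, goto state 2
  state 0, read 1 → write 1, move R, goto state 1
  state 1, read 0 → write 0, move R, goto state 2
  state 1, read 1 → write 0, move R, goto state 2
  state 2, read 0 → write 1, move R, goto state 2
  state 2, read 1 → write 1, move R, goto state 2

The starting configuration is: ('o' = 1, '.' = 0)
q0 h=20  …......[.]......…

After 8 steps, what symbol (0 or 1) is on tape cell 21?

1

k=0  q0 h=20  …......[.]......…
k=1  q2 h=19  …......[.]o.....…
k=2  q2 h=20  ….....o[o]......…
k=3  q2 h=21  …....oo[.]......…
k=4  q2 h=22  …...ooo[.]......…
k=5  q2 h=23  …..oooo[.]......…
k=6  q2 h=24  ….ooooo[.]......…
k=7  q2 h=25  …oooooo[.]......…
k=8  q2 h=26  …oooooo[.]......…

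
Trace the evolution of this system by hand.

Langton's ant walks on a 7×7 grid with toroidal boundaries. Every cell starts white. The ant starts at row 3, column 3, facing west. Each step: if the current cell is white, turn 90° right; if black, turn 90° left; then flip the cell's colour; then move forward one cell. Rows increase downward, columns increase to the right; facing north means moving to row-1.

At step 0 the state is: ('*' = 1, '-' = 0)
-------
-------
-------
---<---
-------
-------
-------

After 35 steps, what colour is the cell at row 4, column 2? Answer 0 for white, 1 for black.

1

t=0: -------
-------
-------
---<---
-------
-------
-------
t=1: -------
-------
---^---
---*---
-------
-------
-------
t=2: -------
-------
---*>--
---*---
-------
-------
-------
t=3: -------
-------
---**--
---*v--
-------
-------
-------
t=4: -------
-------
---**--
---<*--
-------
-------
-------
t=5: -------
-------
---**--
----*--
---v---
-------
-------
t=6: -------
-------
---**--
----*--
--<*---
-------
-------
t=7: -------
-------
---**--
--^-*--
--**---
-------
-------
t=8: -------
-------
---**--
--*>*--
--**---
-------
-------
t=9: -------
-------
---**--
--***--
--*v---
-------
-------
t=10: -------
-------
---**--
--***--
--*->--
-------
-------
t=11: -------
-------
---**--
--***--
--*-*--
----v--
-------
t=12: -------
-------
---**--
--***--
--*-*--
---<*--
-------
t=13: -------
-------
---**--
--***--
--*^*--
---**--
-------
t=14: -------
-------
---**--
--***--
--**>--
---**--
-------
t=15: -------
-------
---**--
--**^--
--**---
---**--
-------
t=16: -------
-------
---**--
--*<---
--**---
---**--
-------
t=17: -------
-------
---**--
--*----
--*v---
---**--
-------
t=18: -------
-------
---**--
--*----
--*->--
---**--
-------
t=19: -------
-------
---**--
--*----
--*-*--
---*v--
-------
t=20: -------
-------
---**--
--*----
--*-*--
---*->-
-------
t=21: -------
-------
---**--
--*----
--*-*--
---*-*-
-----v-
t=22: -------
-------
---**--
--*----
--*-*--
---*-*-
----<*-
t=23: -------
-------
---**--
--*----
--*-*--
---*^*-
----**-
t=24: -------
-------
---**--
--*----
--*-*--
---**>-
----**-
t=25: -------
-------
---**--
--*----
--*-*^-
---**--
----**-
t=26: -------
-------
---**--
--*----
--*-**>
---**--
----**-
t=27: -------
-------
---**--
--*----
--*-***
---**-v
----**-
t=28: -------
-------
---**--
--*----
--*-***
---**<*
----**-
t=29: -------
-------
---**--
--*----
--*-*^*
---****
----**-
t=30: -------
-------
---**--
--*----
--*-<-*
---****
----**-
t=31: -------
-------
---**--
--*----
--*---*
---*v**
----**-
t=32: -------
-------
---**--
--*----
--*---*
---*->*
----**-
t=33: -------
-------
---**--
--*----
--*--^*
---*--*
----**-
t=34: -------
-------
---**--
--*----
--*--*>
---*--*
----**-
t=35: -------
-------
---**--
--*---^
--*--*-
---*--*
----**-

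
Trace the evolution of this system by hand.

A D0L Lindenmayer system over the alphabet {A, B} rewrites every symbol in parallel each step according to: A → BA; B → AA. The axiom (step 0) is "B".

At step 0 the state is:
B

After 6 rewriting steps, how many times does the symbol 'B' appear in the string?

22

k=0  B
k=1  AA
k=2  BABA
k=3  AABAAABA
k=4  BABAAABABABAAABA
k=5  AABAAABABABAAABAAABAAABABABAAABA
k=6  BABAAABABABAAABAAABAAABABABAAABABABAAABABABAAABAAABAAABABABAAABA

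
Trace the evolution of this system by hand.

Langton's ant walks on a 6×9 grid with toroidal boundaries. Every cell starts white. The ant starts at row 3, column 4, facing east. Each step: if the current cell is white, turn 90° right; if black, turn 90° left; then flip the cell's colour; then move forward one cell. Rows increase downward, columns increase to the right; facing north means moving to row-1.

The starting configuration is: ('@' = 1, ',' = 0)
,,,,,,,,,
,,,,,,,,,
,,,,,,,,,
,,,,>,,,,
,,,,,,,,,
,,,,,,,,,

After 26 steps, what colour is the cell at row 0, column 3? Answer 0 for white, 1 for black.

1

step 0: ,,,,,,,,,
,,,,,,,,,
,,,,,,,,,
,,,,>,,,,
,,,,,,,,,
,,,,,,,,,
step 1: ,,,,,,,,,
,,,,,,,,,
,,,,,,,,,
,,,,@,,,,
,,,,v,,,,
,,,,,,,,,
step 2: ,,,,,,,,,
,,,,,,,,,
,,,,,,,,,
,,,,@,,,,
,,,<@,,,,
,,,,,,,,,
step 3: ,,,,,,,,,
,,,,,,,,,
,,,,,,,,,
,,,^@,,,,
,,,@@,,,,
,,,,,,,,,
step 4: ,,,,,,,,,
,,,,,,,,,
,,,,,,,,,
,,,@>,,,,
,,,@@,,,,
,,,,,,,,,
step 5: ,,,,,,,,,
,,,,,,,,,
,,,,^,,,,
,,,@,,,,,
,,,@@,,,,
,,,,,,,,,
step 6: ,,,,,,,,,
,,,,,,,,,
,,,,@>,,,
,,,@,,,,,
,,,@@,,,,
,,,,,,,,,
step 7: ,,,,,,,,,
,,,,,,,,,
,,,,@@,,,
,,,@,v,,,
,,,@@,,,,
,,,,,,,,,
step 8: ,,,,,,,,,
,,,,,,,,,
,,,,@@,,,
,,,@<@,,,
,,,@@,,,,
,,,,,,,,,
step 9: ,,,,,,,,,
,,,,,,,,,
,,,,^@,,,
,,,@@@,,,
,,,@@,,,,
,,,,,,,,,
step 10: ,,,,,,,,,
,,,,,,,,,
,,,<,@,,,
,,,@@@,,,
,,,@@,,,,
,,,,,,,,,
step 11: ,,,,,,,,,
,,,^,,,,,
,,,@,@,,,
,,,@@@,,,
,,,@@,,,,
,,,,,,,,,
step 12: ,,,,,,,,,
,,,@>,,,,
,,,@,@,,,
,,,@@@,,,
,,,@@,,,,
,,,,,,,,,
step 13: ,,,,,,,,,
,,,@@,,,,
,,,@v@,,,
,,,@@@,,,
,,,@@,,,,
,,,,,,,,,
step 14: ,,,,,,,,,
,,,@@,,,,
,,,<@@,,,
,,,@@@,,,
,,,@@,,,,
,,,,,,,,,
step 15: ,,,,,,,,,
,,,@@,,,,
,,,,@@,,,
,,,v@@,,,
,,,@@,,,,
,,,,,,,,,
step 16: ,,,,,,,,,
,,,@@,,,,
,,,,@@,,,
,,,,>@,,,
,,,@@,,,,
,,,,,,,,,
step 17: ,,,,,,,,,
,,,@@,,,,
,,,,^@,,,
,,,,,@,,,
,,,@@,,,,
,,,,,,,,,
step 18: ,,,,,,,,,
,,,@@,,,,
,,,<,@,,,
,,,,,@,,,
,,,@@,,,,
,,,,,,,,,
step 19: ,,,,,,,,,
,,,^@,,,,
,,,@,@,,,
,,,,,@,,,
,,,@@,,,,
,,,,,,,,,
step 20: ,,,,,,,,,
,,<,@,,,,
,,,@,@,,,
,,,,,@,,,
,,,@@,,,,
,,,,,,,,,
step 21: ,,^,,,,,,
,,@,@,,,,
,,,@,@,,,
,,,,,@,,,
,,,@@,,,,
,,,,,,,,,
step 22: ,,@>,,,,,
,,@,@,,,,
,,,@,@,,,
,,,,,@,,,
,,,@@,,,,
,,,,,,,,,
step 23: ,,@@,,,,,
,,@v@,,,,
,,,@,@,,,
,,,,,@,,,
,,,@@,,,,
,,,,,,,,,
step 24: ,,@@,,,,,
,,<@@,,,,
,,,@,@,,,
,,,,,@,,,
,,,@@,,,,
,,,,,,,,,
step 25: ,,@@,,,,,
,,,@@,,,,
,,v@,@,,,
,,,,,@,,,
,,,@@,,,,
,,,,,,,,,
step 26: ,,@@,,,,,
,,,@@,,,,
,<@@,@,,,
,,,,,@,,,
,,,@@,,,,
,,,,,,,,,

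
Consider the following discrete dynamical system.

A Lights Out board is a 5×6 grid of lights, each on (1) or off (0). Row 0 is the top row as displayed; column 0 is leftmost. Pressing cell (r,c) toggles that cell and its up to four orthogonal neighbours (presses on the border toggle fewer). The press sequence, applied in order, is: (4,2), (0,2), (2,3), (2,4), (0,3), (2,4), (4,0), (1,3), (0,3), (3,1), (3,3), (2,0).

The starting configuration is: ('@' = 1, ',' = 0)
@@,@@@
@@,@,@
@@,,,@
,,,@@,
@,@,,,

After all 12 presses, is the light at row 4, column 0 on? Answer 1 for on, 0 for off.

0

step 0: @@,@@@
@@,@,@
@@,,,@
,,,@@,
@,@,,,
step 1: @@,@@@
@@,@,@
@@,,,@
,,@@@,
@@,@,,
step 2: @,@,@@
@@@@,@
@@,,,@
,,@@@,
@@,@,,
step 3: @,@,@@
@@@,,@
@@@@@@
,,@,@,
@@,@,,
step 4: @,@,@@
@@@,@@
@@@,,,
,,@,,,
@@,@,,
step 5: @,,@,@
@@@@@@
@@@,,,
,,@,,,
@@,@,,
step 6: @,,@,@
@@@@,@
@@@@@@
,,@,@,
@@,@,,
step 7: @,,@,@
@@@@,@
@@@@@@
@,@,@,
,,,@,,
step 8: @,,,,@
@@,,@@
@@@,@@
@,@,@,
,,,@,,
step 9: @,@@@@
@@,@@@
@@@,@@
@,@,@,
,,,@,,
step 10: @,@@@@
@@,@@@
@,@,@@
,@,,@,
,@,@,,
step 11: @,@@@@
@@,@@@
@,@@@@
,@@@,,
,@,,,,
step 12: @,@@@@
,@,@@@
,@@@@@
@@@@,,
,@,,,,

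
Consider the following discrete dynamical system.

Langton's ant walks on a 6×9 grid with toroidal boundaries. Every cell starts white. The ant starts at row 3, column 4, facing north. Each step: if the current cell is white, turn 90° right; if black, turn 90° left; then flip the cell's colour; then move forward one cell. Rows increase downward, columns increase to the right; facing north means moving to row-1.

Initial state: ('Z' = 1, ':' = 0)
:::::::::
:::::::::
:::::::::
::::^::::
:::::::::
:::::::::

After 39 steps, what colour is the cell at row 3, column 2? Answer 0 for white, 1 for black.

1

[0] :::::::::
:::::::::
:::::::::
::::^::::
:::::::::
:::::::::
[1] :::::::::
:::::::::
:::::::::
::::Z>:::
:::::::::
:::::::::
[2] :::::::::
:::::::::
:::::::::
::::ZZ:::
:::::v:::
:::::::::
[3] :::::::::
:::::::::
:::::::::
::::ZZ:::
::::<Z:::
:::::::::
[4] :::::::::
:::::::::
:::::::::
::::^Z:::
::::ZZ:::
:::::::::
[5] :::::::::
:::::::::
:::::::::
:::<:Z:::
::::ZZ:::
:::::::::
[6] :::::::::
:::::::::
:::^:::::
:::Z:Z:::
::::ZZ:::
:::::::::
[7] :::::::::
:::::::::
:::Z>::::
:::Z:Z:::
::::ZZ:::
:::::::::
[8] :::::::::
:::::::::
:::ZZ::::
:::ZvZ:::
::::ZZ:::
:::::::::
[9] :::::::::
:::::::::
:::ZZ::::
:::<ZZ:::
::::ZZ:::
:::::::::
[10] :::::::::
:::::::::
:::ZZ::::
::::ZZ:::
:::vZZ:::
:::::::::
[11] :::::::::
:::::::::
:::ZZ::::
::::ZZ:::
::<ZZZ:::
:::::::::
[12] :::::::::
:::::::::
:::ZZ::::
::^:ZZ:::
::ZZZZ:::
:::::::::
[13] :::::::::
:::::::::
:::ZZ::::
::Z>ZZ:::
::ZZZZ:::
:::::::::
[14] :::::::::
:::::::::
:::ZZ::::
::ZZZZ:::
::ZvZZ:::
:::::::::
[15] :::::::::
:::::::::
:::ZZ::::
::ZZZZ:::
::Z:>Z:::
:::::::::
[16] :::::::::
:::::::::
:::ZZ::::
::ZZ^Z:::
::Z::Z:::
:::::::::
[17] :::::::::
:::::::::
:::ZZ::::
::Z<:Z:::
::Z::Z:::
:::::::::
[18] :::::::::
:::::::::
:::ZZ::::
::Z::Z:::
::Zv:Z:::
:::::::::
[19] :::::::::
:::::::::
:::ZZ::::
::Z::Z:::
::<Z:Z:::
:::::::::
[20] :::::::::
:::::::::
:::ZZ::::
::Z::Z:::
:::Z:Z:::
::v::::::
[21] :::::::::
:::::::::
:::ZZ::::
::Z::Z:::
:::Z:Z:::
:<Z::::::
[22] :::::::::
:::::::::
:::ZZ::::
::Z::Z:::
:^:Z:Z:::
:ZZ::::::
[23] :::::::::
:::::::::
:::ZZ::::
::Z::Z:::
:Z>Z:Z:::
:ZZ::::::
[24] :::::::::
:::::::::
:::ZZ::::
::Z::Z:::
:ZZZ:Z:::
:Zv::::::
[25] :::::::::
:::::::::
:::ZZ::::
::Z::Z:::
:ZZZ:Z:::
:Z:>:::::
[26] :::v:::::
:::::::::
:::ZZ::::
::Z::Z:::
:ZZZ:Z:::
:Z:Z:::::
[27] ::<Z:::::
:::::::::
:::ZZ::::
::Z::Z:::
:ZZZ:Z:::
:Z:Z:::::
[28] ::ZZ:::::
:::::::::
:::ZZ::::
::Z::Z:::
:ZZZ:Z:::
:Z^Z:::::
[29] ::ZZ:::::
:::::::::
:::ZZ::::
::Z::Z:::
:ZZZ:Z:::
:ZZ>:::::
[30] ::ZZ:::::
:::::::::
:::ZZ::::
::Z::Z:::
:ZZ^:Z:::
:ZZ::::::
[31] ::ZZ:::::
:::::::::
:::ZZ::::
::Z::Z:::
:Z<::Z:::
:ZZ::::::
[32] ::ZZ:::::
:::::::::
:::ZZ::::
::Z::Z:::
:Z:::Z:::
:Zv::::::
[33] ::ZZ:::::
:::::::::
:::ZZ::::
::Z::Z:::
:Z:::Z:::
:Z:>:::::
[34] ::Zv:::::
:::::::::
:::ZZ::::
::Z::Z:::
:Z:::Z:::
:Z:Z:::::
[35] ::Z:>::::
:::::::::
:::ZZ::::
::Z::Z:::
:Z:::Z:::
:Z:Z:::::
[36] ::Z:Z::::
::::v::::
:::ZZ::::
::Z::Z:::
:Z:::Z:::
:Z:Z:::::
[37] ::Z:Z::::
:::<Z::::
:::ZZ::::
::Z::Z:::
:Z:::Z:::
:Z:Z:::::
[38] ::Z^Z::::
:::ZZ::::
:::ZZ::::
::Z::Z:::
:Z:::Z:::
:Z:Z:::::
[39] ::ZZ>::::
:::ZZ::::
:::ZZ::::
::Z::Z:::
:Z:::Z:::
:Z:Z:::::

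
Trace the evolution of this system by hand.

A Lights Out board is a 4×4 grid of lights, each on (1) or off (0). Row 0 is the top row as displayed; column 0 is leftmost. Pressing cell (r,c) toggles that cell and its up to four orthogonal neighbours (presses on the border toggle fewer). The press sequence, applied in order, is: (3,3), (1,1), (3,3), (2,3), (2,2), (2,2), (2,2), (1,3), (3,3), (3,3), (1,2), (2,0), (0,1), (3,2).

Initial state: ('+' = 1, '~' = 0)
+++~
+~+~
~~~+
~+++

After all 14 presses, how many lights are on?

12

k=0  +++~
+~+~
~~~+
~+++
k=1  +++~
+~+~
~~~~
~+~~
k=2  +~+~
~+~~
~+~~
~+~~
k=3  +~+~
~+~~
~+~+
~+++
k=4  +~+~
~+~+
~++~
~++~
k=5  +~+~
~+++
~~~+
~+~~
k=6  +~+~
~+~+
~++~
~++~
k=7  +~+~
~+++
~~~+
~+~~
k=8  +~++
~+~~
~~~~
~+~~
k=9  +~++
~+~~
~~~+
~+++
k=10  +~++
~+~~
~~~~
~+~~
k=11  +~~+
~~++
~~+~
~+~~
k=12  +~~+
+~++
+++~
++~~
k=13  ~+++
++++
+++~
++~~
k=14  ~+++
++++
++~~
+~++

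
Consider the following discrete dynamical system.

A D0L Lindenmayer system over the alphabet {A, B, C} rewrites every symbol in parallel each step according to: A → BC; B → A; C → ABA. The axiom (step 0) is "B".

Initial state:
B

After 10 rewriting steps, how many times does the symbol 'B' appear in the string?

t=0: B
t=1: A
t=2: BC
t=3: AABA
t=4: BCBCABC
t=5: AABAAABABCAABA
t=6: BCBCABCBCBCABCAABABCBCABC
t=7: AABAAABABCAABAAABAAABABCAABABCBCABCAABAAABABCAABA
t=8: BCBCABCBCBCABCAABABCBCABCBCBCABCBCBCABCAABABCBCABCAABAAABABCAABABCBCABCBCBCABCAABABCBCABC
t=9: AABAAABABCAABAAABAAABABCAABABCBCABCAABAAABABCAABAAABAAABAB…BABCBCABCAABAAABABCAABAAABAAABABCAABABCBCABCAABAAABABCAABA  (len 172)
t=10: BCBCABCBCBCABCAABABCBCABCBCBCABCBCBCABCAABABCBCABCAABAAABA…CBCBCABCAABABCBCABCAABAAABABCAABABCBCABCBCBCABCAABABCBCABC  (len 316)

117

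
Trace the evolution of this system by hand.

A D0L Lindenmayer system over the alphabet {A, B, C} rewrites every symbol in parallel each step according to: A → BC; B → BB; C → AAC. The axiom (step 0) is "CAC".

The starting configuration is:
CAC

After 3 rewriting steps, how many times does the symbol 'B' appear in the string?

18

step 0: CAC
step 1: AACBCAAC
step 2: BCBCAACBBAACBCBCAAC
step 3: BBAACBBAACBCBCAACBBBBBCBCAACBBAACBBAACBCBCAAC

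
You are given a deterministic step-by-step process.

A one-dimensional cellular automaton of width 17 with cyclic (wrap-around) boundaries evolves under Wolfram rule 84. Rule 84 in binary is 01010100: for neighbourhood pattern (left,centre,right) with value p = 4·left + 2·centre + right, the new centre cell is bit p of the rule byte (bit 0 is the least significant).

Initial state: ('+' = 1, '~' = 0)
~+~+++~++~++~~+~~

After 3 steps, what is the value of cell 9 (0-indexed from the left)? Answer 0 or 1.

t=0: ~+~+++~++~++~~+~~
t=1: ~+~~~+~~+~~++~++~
t=2: ~++~~++~++~~+~~++
t=3: ~~++~~+~~++~++~~+

1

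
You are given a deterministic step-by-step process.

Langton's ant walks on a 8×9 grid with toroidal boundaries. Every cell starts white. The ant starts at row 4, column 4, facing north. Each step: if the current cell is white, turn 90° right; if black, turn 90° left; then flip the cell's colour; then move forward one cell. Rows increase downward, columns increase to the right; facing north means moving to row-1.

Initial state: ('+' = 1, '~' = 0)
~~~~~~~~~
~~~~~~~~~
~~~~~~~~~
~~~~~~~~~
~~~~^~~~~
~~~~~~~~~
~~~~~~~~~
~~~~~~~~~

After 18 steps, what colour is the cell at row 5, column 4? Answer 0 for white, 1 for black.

0

step 0: ~~~~~~~~~
~~~~~~~~~
~~~~~~~~~
~~~~~~~~~
~~~~^~~~~
~~~~~~~~~
~~~~~~~~~
~~~~~~~~~
step 1: ~~~~~~~~~
~~~~~~~~~
~~~~~~~~~
~~~~~~~~~
~~~~+>~~~
~~~~~~~~~
~~~~~~~~~
~~~~~~~~~
step 2: ~~~~~~~~~
~~~~~~~~~
~~~~~~~~~
~~~~~~~~~
~~~~++~~~
~~~~~v~~~
~~~~~~~~~
~~~~~~~~~
step 3: ~~~~~~~~~
~~~~~~~~~
~~~~~~~~~
~~~~~~~~~
~~~~++~~~
~~~~<+~~~
~~~~~~~~~
~~~~~~~~~
step 4: ~~~~~~~~~
~~~~~~~~~
~~~~~~~~~
~~~~~~~~~
~~~~^+~~~
~~~~++~~~
~~~~~~~~~
~~~~~~~~~
step 5: ~~~~~~~~~
~~~~~~~~~
~~~~~~~~~
~~~~~~~~~
~~~<~+~~~
~~~~++~~~
~~~~~~~~~
~~~~~~~~~
step 6: ~~~~~~~~~
~~~~~~~~~
~~~~~~~~~
~~~^~~~~~
~~~+~+~~~
~~~~++~~~
~~~~~~~~~
~~~~~~~~~
step 7: ~~~~~~~~~
~~~~~~~~~
~~~~~~~~~
~~~+>~~~~
~~~+~+~~~
~~~~++~~~
~~~~~~~~~
~~~~~~~~~
step 8: ~~~~~~~~~
~~~~~~~~~
~~~~~~~~~
~~~++~~~~
~~~+v+~~~
~~~~++~~~
~~~~~~~~~
~~~~~~~~~
step 9: ~~~~~~~~~
~~~~~~~~~
~~~~~~~~~
~~~++~~~~
~~~<++~~~
~~~~++~~~
~~~~~~~~~
~~~~~~~~~
step 10: ~~~~~~~~~
~~~~~~~~~
~~~~~~~~~
~~~++~~~~
~~~~++~~~
~~~v++~~~
~~~~~~~~~
~~~~~~~~~
step 11: ~~~~~~~~~
~~~~~~~~~
~~~~~~~~~
~~~++~~~~
~~~~++~~~
~~<+++~~~
~~~~~~~~~
~~~~~~~~~
step 12: ~~~~~~~~~
~~~~~~~~~
~~~~~~~~~
~~~++~~~~
~~^~++~~~
~~++++~~~
~~~~~~~~~
~~~~~~~~~
step 13: ~~~~~~~~~
~~~~~~~~~
~~~~~~~~~
~~~++~~~~
~~+>++~~~
~~++++~~~
~~~~~~~~~
~~~~~~~~~
step 14: ~~~~~~~~~
~~~~~~~~~
~~~~~~~~~
~~~++~~~~
~~++++~~~
~~+v++~~~
~~~~~~~~~
~~~~~~~~~
step 15: ~~~~~~~~~
~~~~~~~~~
~~~~~~~~~
~~~++~~~~
~~++++~~~
~~+~>+~~~
~~~~~~~~~
~~~~~~~~~
step 16: ~~~~~~~~~
~~~~~~~~~
~~~~~~~~~
~~~++~~~~
~~++^+~~~
~~+~~+~~~
~~~~~~~~~
~~~~~~~~~
step 17: ~~~~~~~~~
~~~~~~~~~
~~~~~~~~~
~~~++~~~~
~~+<~+~~~
~~+~~+~~~
~~~~~~~~~
~~~~~~~~~
step 18: ~~~~~~~~~
~~~~~~~~~
~~~~~~~~~
~~~++~~~~
~~+~~+~~~
~~+v~+~~~
~~~~~~~~~
~~~~~~~~~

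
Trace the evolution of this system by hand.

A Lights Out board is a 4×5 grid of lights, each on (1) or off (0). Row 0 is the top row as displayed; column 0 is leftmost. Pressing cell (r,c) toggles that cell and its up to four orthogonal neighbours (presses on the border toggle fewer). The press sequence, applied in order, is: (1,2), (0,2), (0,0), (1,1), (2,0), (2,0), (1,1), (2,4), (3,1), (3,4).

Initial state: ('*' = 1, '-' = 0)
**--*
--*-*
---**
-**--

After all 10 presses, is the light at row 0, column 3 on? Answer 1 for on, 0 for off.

1

[0] **--*
--*-*
---**
-**--
[1] ***-*
-*-**
--***
-**--
[2] *--**
-****
--***
-**--
[3] -*-**
*****
--***
-**--
[4] ---**
---**
-****
-**--
[5] ---**
*--**
*-***
***--
[6] ---**
---**
-****
-**--
[7] -*-**
*****
--***
-**--
[8] -*-**
****-
--*--
-**-*
[9] -*-**
****-
-**--
*---*
[10] -*-**
****-
-**-*
*--*-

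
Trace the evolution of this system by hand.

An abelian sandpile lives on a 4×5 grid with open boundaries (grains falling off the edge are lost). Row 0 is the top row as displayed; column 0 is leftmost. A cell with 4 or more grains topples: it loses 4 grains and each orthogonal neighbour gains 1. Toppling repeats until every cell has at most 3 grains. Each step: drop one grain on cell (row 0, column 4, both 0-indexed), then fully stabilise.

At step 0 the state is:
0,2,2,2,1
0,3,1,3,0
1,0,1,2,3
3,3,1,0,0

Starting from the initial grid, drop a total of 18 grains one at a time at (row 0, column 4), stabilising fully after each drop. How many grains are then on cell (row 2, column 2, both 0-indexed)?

2

[0] 0,2,2,2,1
0,3,1,3,0
1,0,1,2,3
3,3,1,0,0
[1] 0,2,2,2,2
0,3,1,3,0
1,0,1,2,3
3,3,1,0,0
[2] 0,2,2,2,3
0,3,1,3,0
1,0,1,2,3
3,3,1,0,0
[3] 0,2,2,3,0
0,3,1,3,1
1,0,1,2,3
3,3,1,0,0
[4] 0,2,2,3,1
0,3,1,3,1
1,0,1,2,3
3,3,1,0,0
[5] 0,2,2,3,2
0,3,1,3,1
1,0,1,2,3
3,3,1,0,0
[6] 0,2,2,3,3
0,3,1,3,1
1,0,1,2,3
3,3,1,0,0
[7] 0,2,3,1,1
0,3,2,0,3
1,0,1,3,3
3,3,1,0,0
[8] 0,2,3,1,2
0,3,2,0,3
1,0,1,3,3
3,3,1,0,0
[9] 0,2,3,1,3
0,3,2,0,3
1,0,1,3,3
3,3,1,0,0
[10] 0,2,3,2,1
0,3,2,2,1
1,0,2,0,1
3,3,1,1,1
[11] 0,2,3,2,2
0,3,2,2,1
1,0,2,0,1
3,3,1,1,1
[12] 0,2,3,2,3
0,3,2,2,1
1,0,2,0,1
3,3,1,1,1
[13] 0,2,3,3,0
0,3,2,2,2
1,0,2,0,1
3,3,1,1,1
[14] 0,2,3,3,1
0,3,2,2,2
1,0,2,0,1
3,3,1,1,1
[15] 0,2,3,3,2
0,3,2,2,2
1,0,2,0,1
3,3,1,1,1
[16] 0,2,3,3,3
0,3,2,2,2
1,0,2,0,1
3,3,1,1,1
[17] 0,3,0,1,1
0,3,3,3,3
1,0,2,0,1
3,3,1,1,1
[18] 0,3,0,1,2
0,3,3,3,3
1,0,2,0,1
3,3,1,1,1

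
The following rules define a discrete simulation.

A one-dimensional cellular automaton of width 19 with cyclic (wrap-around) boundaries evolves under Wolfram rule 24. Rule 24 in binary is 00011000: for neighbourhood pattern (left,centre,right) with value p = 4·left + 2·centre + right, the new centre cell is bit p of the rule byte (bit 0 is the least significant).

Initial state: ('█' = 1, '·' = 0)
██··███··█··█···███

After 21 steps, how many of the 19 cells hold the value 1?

5

0) ██··███··█··█···███
1) ··█·█··█··█··█··█··
2) ·····█··█··█··█··█·
3) ······█··█··█··█··█
4) █······█··█··█··█··
5) ·█······█··█··█··█·
6) ··█······█··█··█··█
7) █··█······█··█··█··
8) ·█··█······█··█··█·
9) ··█··█······█··█··█
10) █··█··█······█··█··
11) ·█··█··█······█··█·
12) ··█··█··█······█··█
13) █··█··█··█······█··
14) ·█··█··█··█······█·
15) ··█··█··█··█······█
16) █··█··█··█··█······
17) ·█··█··█··█··█·····
18) ··█··█··█··█··█····
19) ···█··█··█··█··█···
20) ····█··█··█··█··█··
21) ·····█··█··█··█··█·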